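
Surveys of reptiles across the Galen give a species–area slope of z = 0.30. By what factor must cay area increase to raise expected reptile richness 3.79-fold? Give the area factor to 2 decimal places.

(A₂/A₁)^0.3 = 3.79, so A₂/A₁ = 3.79^(1/0.3) = 3.79^3.333
ln(A₂/A₁) = ln 3.79 / 0.3 = 1.3324 / 0.3 = 4.4412
A₂/A₁ = e^4.4412 ≈ 84.88

84.88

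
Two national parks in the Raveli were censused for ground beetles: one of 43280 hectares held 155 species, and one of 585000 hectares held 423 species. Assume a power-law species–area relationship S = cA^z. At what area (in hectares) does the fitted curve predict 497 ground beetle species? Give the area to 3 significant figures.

z = ln(423/155) / ln(585000/43280) = 1.0039 / 2.6039 = 0.3856
c = 155 / 43280^0.3856 = 155 / 61.31 = 2.528
A = (497/2.528)^(1/0.3856) ⇒ ln A = ln(196.6)/0.3856 = 13.6975
A = e^13.6975 ≈ 888700 hectares

889000 hectares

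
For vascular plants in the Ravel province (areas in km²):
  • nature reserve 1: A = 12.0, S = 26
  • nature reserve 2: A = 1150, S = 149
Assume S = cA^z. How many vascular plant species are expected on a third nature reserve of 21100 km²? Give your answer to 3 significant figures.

454

z = ln(149/26) / ln(1150/12) = 1.7458 / 4.5626 = 0.3826
c = 26 / 12^0.3826 = 26 / 2.588 = 10.05
S₃ = 10.05 × 21100^0.3826 = 10.05 × 45.15 ≈ 453.6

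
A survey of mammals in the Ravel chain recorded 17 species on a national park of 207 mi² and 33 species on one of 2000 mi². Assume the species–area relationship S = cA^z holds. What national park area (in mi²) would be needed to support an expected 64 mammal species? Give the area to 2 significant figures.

19000 mi²

z = ln(33/17) / ln(2000/207) = 0.6633 / 2.2682 = 0.2924
c = 17 / 207^0.2924 = 17 / 4.756 = 3.574
A = (64/3.574)^(1/0.2924) ⇒ ln A = ln(17.91)/0.2924 = 9.8659
A = e^9.8659 ≈ 19263 mi²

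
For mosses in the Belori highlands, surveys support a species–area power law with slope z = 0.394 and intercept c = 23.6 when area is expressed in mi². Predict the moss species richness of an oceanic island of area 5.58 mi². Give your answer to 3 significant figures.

S = 23.6 × 5.58^0.394
ln S = ln 23.6 + 0.394 × ln 5.58 = 3.1612 + 0.394 × 1.7192 = 3.8386
S = e^3.8386 ≈ 46.46

46.5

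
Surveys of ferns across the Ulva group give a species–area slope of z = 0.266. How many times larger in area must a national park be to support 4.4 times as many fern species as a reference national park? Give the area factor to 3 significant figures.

262

(A₂/A₁)^0.266 = 4.4, so A₂/A₁ = 4.4^(1/0.266) = 4.4^3.759
ln(A₂/A₁) = ln 4.4 / 0.266 = 1.4816 / 0.266 = 5.5699
A₂/A₁ = e^5.5699 ≈ 262.4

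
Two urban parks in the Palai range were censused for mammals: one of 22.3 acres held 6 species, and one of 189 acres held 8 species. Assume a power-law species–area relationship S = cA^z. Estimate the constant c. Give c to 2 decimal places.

3.95

z = ln(S₂/S₁) / ln(A₂/A₁) = ln(8/6) / ln(189/22.3) = 0.2877 / 2.1372 = 0.1346
c = S₁ / A₁^z = 6 / 22.3^0.1346 = 6 / 1.519 = 3.951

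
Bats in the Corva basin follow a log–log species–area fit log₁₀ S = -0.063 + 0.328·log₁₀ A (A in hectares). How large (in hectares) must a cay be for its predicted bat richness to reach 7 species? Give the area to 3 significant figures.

587 hectares

7 = 0.865 × A^0.328  ⇒  A^0.328 = 7/0.865 = 8.093
ln A = ln(8.093) / 0.328 = 2.0910 / 0.328 = 6.3749
A = e^6.3749 ≈ 586.9 hectares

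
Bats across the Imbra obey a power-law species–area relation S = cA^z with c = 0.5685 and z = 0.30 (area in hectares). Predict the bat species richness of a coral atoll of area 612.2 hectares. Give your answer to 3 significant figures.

S = 0.5685 × 612.2^0.3
ln S = ln 0.5685 + 0.3 × ln 612.2 = -0.5648 + 0.3 × 6.4171 = 1.3604
S = e^1.3604 ≈ 3.898

3.90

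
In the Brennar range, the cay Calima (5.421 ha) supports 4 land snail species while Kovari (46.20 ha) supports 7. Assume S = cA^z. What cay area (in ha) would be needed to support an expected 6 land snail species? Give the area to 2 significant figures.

z = ln(7/4) / ln(46.2/5.421) = 0.5596 / 2.1427 = 0.2612
c = 4 / 5.421^0.2612 = 4 / 1.555 = 2.572
A = (6/2.572)^(1/0.2612) ⇒ ln A = ln(2.332)/0.2612 = 3.2428
A = e^3.2428 ≈ 25.6 ha

26 ha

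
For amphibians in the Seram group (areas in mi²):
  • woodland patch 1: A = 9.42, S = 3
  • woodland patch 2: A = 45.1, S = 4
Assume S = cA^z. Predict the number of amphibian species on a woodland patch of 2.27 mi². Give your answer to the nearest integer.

2

z = ln(4/3) / ln(45.1/9.42) = 0.2877 / 1.5660 = 0.1837
c = 3 / 9.42^0.1837 = 3 / 1.51 = 1.987
S₃ = 1.987 × 2.27^0.1837 = 1.987 × 1.163 ≈ 2.31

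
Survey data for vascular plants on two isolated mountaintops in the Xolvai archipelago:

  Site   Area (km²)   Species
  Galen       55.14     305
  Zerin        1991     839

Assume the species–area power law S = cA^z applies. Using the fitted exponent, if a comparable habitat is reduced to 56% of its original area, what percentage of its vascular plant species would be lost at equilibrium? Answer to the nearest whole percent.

z = ln(839/305) / ln(1991/55.14) = 1.0119 / 3.5865 = 0.2821
S_new/S_old = (A_new/A_old)^z = 0.56^0.2821 = exp(0.2821 × -0.5798) = 0.8491
Fraction lost = 1 − 0.8491 = 0.1509

15%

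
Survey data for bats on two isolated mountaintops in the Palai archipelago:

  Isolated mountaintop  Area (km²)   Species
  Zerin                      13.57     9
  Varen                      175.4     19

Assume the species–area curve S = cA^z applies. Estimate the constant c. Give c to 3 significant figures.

z = ln(S₂/S₁) / ln(A₂/A₁) = ln(19/9) / ln(175.4/13.57) = 0.7472 / 2.5592 = 0.2920
c = S₁ / A₁^z = 9 / 13.57^0.2920 = 9 / 2.141 = 4.203

4.20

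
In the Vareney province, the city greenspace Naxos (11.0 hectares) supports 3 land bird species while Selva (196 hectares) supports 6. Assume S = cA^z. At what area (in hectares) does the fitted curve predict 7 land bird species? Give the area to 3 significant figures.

372 hectares

z = ln(6/3) / ln(196/11) = 0.6931 / 2.8802 = 0.2407
c = 3 / 11^0.2407 = 3 / 1.781 = 1.685
A = (7/1.685)^(1/0.2407) ⇒ ln A = ln(4.155)/0.2407 = 5.9187
A = e^5.9187 ≈ 371.9 hectares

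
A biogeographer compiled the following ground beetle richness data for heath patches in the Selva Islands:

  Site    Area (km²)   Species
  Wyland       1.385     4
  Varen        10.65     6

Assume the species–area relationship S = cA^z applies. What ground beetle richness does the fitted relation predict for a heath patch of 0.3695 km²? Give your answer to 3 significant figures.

z = ln(6/4) / ln(10.65/1.385) = 0.4055 / 2.0399 = 0.1988
c = 4 / 1.385^0.1988 = 4 / 1.067 = 3.749
S₃ = 3.749 × 0.3695^0.1988 = 3.749 × 0.8205 ≈ 3.076

3.08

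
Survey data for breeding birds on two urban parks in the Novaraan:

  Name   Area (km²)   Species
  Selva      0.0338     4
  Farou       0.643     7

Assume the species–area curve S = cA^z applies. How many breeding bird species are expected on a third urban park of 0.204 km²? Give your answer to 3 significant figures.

z = ln(7/4) / ln(0.643/0.0338) = 0.5596 / 2.9457 = 0.1900
c = 4 / 0.0338^0.1900 = 4 / 0.5254 = 7.613
S₃ = 7.613 × 0.204^0.1900 = 7.613 × 0.7393 ≈ 5.628

5.63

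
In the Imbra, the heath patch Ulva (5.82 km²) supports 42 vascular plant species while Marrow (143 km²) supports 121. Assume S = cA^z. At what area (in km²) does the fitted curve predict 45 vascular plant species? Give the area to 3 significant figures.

z = ln(121/42) / ln(143/5.82) = 1.0581 / 3.2015 = 0.3305
c = 42 / 5.82^0.3305 = 42 / 1.79 = 23.47
A = (45/23.47)^(1/0.3305) ⇒ ln A = ln(1.918)/0.3305 = 1.9701
A = e^1.9701 ≈ 7.171 km²

7.17 km²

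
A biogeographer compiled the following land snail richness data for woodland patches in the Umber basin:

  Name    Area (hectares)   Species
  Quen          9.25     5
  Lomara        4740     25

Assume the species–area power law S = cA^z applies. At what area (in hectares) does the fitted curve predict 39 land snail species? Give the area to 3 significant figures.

26600 hectares

z = ln(25/5) / ln(4740/9.25) = 1.6094 / 6.2392 = 0.2580
c = 5 / 9.25^0.2580 = 5 / 1.775 = 2.817
A = (39/2.817)^(1/0.2580) ⇒ ln A = ln(13.85)/0.2580 = 10.1877
A = e^10.1877 ≈ 26573 hectares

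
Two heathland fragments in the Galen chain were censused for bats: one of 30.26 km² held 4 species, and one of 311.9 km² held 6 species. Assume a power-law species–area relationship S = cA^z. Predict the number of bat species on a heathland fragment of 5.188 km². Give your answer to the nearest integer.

z = ln(6/4) / ln(311.9/30.26) = 0.4055 / 2.3329 = 0.1738
c = 4 / 30.26^0.1738 = 4 / 1.809 = 2.211
S₃ = 2.211 × 5.188^0.1738 = 2.211 × 1.331 ≈ 2.944

3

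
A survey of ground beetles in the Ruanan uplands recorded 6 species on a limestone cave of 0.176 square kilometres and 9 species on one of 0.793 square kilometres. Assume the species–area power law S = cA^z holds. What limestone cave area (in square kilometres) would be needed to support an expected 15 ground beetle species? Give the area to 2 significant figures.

z = ln(9/6) / ln(0.793/0.176) = 0.4055 / 1.5053 = 0.2694
c = 6 / 0.176^0.2694 = 6 / 0.6263 = 9.58
A = (15/9.58)^(1/0.2694) ⇒ ln A = ln(1.566)/0.2694 = 1.6646
A = e^1.6646 ≈ 5.283 square kilometres

5.3 square kilometres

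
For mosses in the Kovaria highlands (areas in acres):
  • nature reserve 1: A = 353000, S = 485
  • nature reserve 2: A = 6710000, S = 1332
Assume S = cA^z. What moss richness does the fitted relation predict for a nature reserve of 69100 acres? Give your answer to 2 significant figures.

z = ln(1332/485) / ln(6710000/353000) = 1.0103 / 2.9449 = 0.3431
c = 485 / 353000^0.3431 = 485 / 80.03 = 6.06
S₃ = 6.06 × 69100^0.3431 = 6.06 × 45.74 ≈ 277.2

280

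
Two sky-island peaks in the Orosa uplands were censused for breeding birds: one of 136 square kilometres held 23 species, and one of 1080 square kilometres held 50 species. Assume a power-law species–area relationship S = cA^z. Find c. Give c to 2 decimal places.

3.65

z = ln(S₂/S₁) / ln(A₂/A₁) = ln(50/23) / ln(1080/136) = 0.7765 / 2.0721 = 0.3748
c = S₁ / A₁^z = 23 / 136^0.3748 = 23 / 6.303 = 3.649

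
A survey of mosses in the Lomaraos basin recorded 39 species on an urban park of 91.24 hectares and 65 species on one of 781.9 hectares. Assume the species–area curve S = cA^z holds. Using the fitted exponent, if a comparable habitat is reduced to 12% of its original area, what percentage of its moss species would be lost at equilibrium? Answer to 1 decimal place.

39.6%

z = ln(65/39) / ln(781.9/91.24) = 0.5108 / 2.1482 = 0.2378
S_new/S_old = (A_new/A_old)^z = 0.12^0.2378 = exp(0.2378 × -2.1203) = 0.604
Fraction lost = 1 − 0.604 = 0.396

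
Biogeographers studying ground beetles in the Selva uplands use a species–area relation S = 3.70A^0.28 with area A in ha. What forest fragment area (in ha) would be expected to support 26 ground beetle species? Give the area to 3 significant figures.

1060 ha

26 = 3.7 × A^0.28  ⇒  A^0.28 = 26/3.7 = 7.027
ln A = ln(7.027) / 0.28 = 1.9498 / 0.28 = 6.9634
A = e^6.9634 ≈ 1057 ha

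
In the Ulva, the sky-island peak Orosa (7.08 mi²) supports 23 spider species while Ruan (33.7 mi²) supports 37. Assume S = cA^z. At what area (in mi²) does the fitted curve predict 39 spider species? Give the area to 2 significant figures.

40 mi²

z = ln(37/23) / ln(33.7/7.08) = 0.4754 / 1.5602 = 0.3047
c = 23 / 7.08^0.3047 = 23 / 1.816 = 12.67
A = (39/12.67)^(1/0.3047) ⇒ ln A = ln(3.079)/0.3047 = 3.6903
A = e^3.6903 ≈ 40.06 mi²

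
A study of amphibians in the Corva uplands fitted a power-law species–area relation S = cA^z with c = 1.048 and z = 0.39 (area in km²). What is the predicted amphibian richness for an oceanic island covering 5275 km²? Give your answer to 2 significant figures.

S = 1.048 × 5275^0.39
ln S = ln 1.048 + 0.39 × ln 5275 = 0.0469 + 0.39 × 8.5707 = 3.3895
S = e^3.3895 ≈ 29.65

30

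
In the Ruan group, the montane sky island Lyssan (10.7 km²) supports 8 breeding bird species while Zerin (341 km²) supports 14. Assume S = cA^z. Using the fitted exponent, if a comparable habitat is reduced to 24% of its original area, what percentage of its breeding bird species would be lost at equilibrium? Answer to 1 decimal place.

z = ln(14/8) / ln(341/10.7) = 0.5596 / 3.4616 = 0.1617
S_new/S_old = (A_new/A_old)^z = 0.24^0.1617 = exp(0.1617 × -1.4271) = 0.794
Fraction lost = 1 − 0.794 = 0.206

20.6%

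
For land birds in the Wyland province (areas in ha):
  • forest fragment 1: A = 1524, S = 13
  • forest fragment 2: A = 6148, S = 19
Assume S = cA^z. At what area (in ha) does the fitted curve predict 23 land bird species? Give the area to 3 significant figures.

12400 ha

z = ln(19/13) / ln(6148/1524) = 0.3795 / 1.3948 = 0.2721
c = 13 / 1524^0.2721 = 13 / 7.345 = 1.77
A = (23/1.77)^(1/0.2721) ⇒ ln A = ln(13)/0.2721 = 9.4261
A = e^9.4261 ≈ 12408 ha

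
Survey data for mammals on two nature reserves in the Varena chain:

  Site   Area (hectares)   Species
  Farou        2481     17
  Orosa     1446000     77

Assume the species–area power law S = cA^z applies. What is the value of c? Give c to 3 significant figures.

2.66

z = ln(S₂/S₁) / ln(A₂/A₁) = ln(77/17) / ln(1446000/2481) = 1.5106 / 6.3679 = 0.2372
c = S₁ / A₁^z = 17 / 2481^0.2372 = 17 / 6.387 = 2.662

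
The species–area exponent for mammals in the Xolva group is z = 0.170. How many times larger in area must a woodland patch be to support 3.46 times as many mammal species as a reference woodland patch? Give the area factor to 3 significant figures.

(A₂/A₁)^0.17 = 3.46, so A₂/A₁ = 3.46^(1/0.17) = 3.46^5.882
ln(A₂/A₁) = ln 3.46 / 0.17 = 1.2413 / 0.17 = 7.3016
A₂/A₁ = e^7.3016 ≈ 1483

1480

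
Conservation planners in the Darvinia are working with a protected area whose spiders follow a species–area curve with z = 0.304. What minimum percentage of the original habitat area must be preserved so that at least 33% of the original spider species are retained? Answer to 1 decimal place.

Need (A_new/A_old)^0.304 = 0.33, so A_new/A_old = 0.33^(1/0.304) = 0.33^3.289
ln(A_new/A_old) = ln 0.33 / 0.304 = -1.1087 / 0.304 = -3.6469
A_new/A_old = e^-3.6469 ≈ 0.02607

2.6%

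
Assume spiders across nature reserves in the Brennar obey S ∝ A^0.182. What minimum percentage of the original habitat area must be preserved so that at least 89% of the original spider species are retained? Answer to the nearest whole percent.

53%

Need (A_new/A_old)^0.182 = 0.89, so A_new/A_old = 0.89^(1/0.182) = 0.89^5.495
ln(A_new/A_old) = ln 0.89 / 0.182 = -0.1165 / 0.182 = -0.6403
A_new/A_old = e^-0.6403 ≈ 0.5271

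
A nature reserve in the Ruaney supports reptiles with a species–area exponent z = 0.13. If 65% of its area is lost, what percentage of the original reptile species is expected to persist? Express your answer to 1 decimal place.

S_new/S_old = (A_new/A_old)^z = 0.35^0.13
= exp(0.13 × ln 0.35) = exp(0.13 × -1.0498) = exp(-0.1365) ≈ 0.8724

87.2%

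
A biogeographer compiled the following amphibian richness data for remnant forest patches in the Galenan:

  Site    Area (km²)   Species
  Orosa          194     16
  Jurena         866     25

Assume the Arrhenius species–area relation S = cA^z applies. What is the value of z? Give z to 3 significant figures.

Taking logs: ln S = ln c + z ln A, so z = (ln S₂ − ln S₁)/(ln A₂ − ln A₁).
z = ln(25/16) / ln(866/194) = ln(1.562) / ln(4.464) = 0.4463 / 1.4960 = 0.2983

0.298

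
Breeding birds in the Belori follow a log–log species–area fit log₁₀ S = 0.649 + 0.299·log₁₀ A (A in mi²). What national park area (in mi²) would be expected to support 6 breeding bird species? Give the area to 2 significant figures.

6 = 4.457 × A^0.299  ⇒  A^0.299 = 6/4.457 = 1.346
ln A = ln(1.346) / 0.299 = 0.2974 / 0.299 = 0.9946
A = e^0.9946 ≈ 2.704 mi²

2.7 mi²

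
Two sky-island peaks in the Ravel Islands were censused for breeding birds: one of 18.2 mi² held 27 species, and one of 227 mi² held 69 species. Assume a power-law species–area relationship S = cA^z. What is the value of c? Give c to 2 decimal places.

9.18

z = ln(S₂/S₁) / ln(A₂/A₁) = ln(69/27) / ln(227/18.2) = 0.9383 / 2.5235 = 0.3718
c = S₁ / A₁^z = 27 / 18.2^0.3718 = 27 / 2.941 = 9.18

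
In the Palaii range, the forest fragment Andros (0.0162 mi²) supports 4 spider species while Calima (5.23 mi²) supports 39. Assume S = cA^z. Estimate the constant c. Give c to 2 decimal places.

z = ln(S₂/S₁) / ln(A₂/A₁) = ln(39/4) / ln(5.23/0.0162) = 2.2773 / 5.7772 = 0.3942
c = S₁ / A₁^z = 4 / 0.0162^0.3942 = 4 / 0.1969 = 20.32

20.32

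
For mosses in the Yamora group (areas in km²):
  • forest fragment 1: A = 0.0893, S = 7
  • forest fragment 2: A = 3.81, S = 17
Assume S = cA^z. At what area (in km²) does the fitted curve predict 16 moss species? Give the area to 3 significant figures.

z = ln(17/7) / ln(3.81/0.0893) = 0.8873 / 3.7534 = 0.2364
c = 7 / 0.0893^0.2364 = 7 / 0.5649 = 12.39
A = (16/12.39)^(1/0.2364) ⇒ ln A = ln(1.291)/0.2364 = 1.0812
A = e^1.0812 ≈ 2.948 km²

2.95 km²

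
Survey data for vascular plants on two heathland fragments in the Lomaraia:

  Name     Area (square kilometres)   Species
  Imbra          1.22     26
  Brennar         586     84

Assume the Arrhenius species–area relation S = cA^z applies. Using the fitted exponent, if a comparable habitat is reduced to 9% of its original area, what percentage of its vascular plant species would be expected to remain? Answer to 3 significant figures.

63.3%

z = ln(84/26) / ln(586/1.22) = 1.1727 / 6.1745 = 0.1899
S_new/S_old = (A_new/A_old)^z = 0.09^0.1899 = exp(0.1899 × -2.4079) = 0.633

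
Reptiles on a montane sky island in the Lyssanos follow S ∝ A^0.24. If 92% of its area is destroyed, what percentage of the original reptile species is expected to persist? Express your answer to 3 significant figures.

54.5%

S_new/S_old = (A_new/A_old)^z = 0.08^0.24
= exp(0.24 × ln 0.08) = exp(0.24 × -2.5257) = exp(-0.6062) ≈ 0.5454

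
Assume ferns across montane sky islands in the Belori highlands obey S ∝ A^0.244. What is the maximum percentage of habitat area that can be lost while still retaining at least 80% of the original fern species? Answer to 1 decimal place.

Need (A_new/A_old)^0.244 = 0.8, so A_new/A_old = 0.8^(1/0.244) = 0.8^4.098
ln(A_new/A_old) = ln 0.8 / 0.244 = -0.2231 / 0.244 = -0.9145
A_new/A_old = e^-0.9145 ≈ 0.4007
Fraction that can be lost = 1 − 0.4007 = 0.5993

59.9%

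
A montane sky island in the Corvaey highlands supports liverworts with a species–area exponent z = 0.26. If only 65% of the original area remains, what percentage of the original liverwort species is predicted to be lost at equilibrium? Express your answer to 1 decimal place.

10.6%

S_new/S_old = (A_new/A_old)^z = 0.65^0.26
= exp(0.26 × ln 0.65) = exp(0.26 × -0.4308) = exp(-0.1120) ≈ 0.894
Fraction lost = 1 − 0.894 = 0.106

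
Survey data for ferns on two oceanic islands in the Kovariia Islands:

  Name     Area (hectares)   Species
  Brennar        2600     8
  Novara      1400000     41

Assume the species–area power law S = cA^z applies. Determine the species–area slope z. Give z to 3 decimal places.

0.260

Taking logs: ln S = ln c + z ln A, so z = (ln S₂ − ln S₁)/(ln A₂ − ln A₁).
z = ln(41/8) / ln(1400000/2600) = ln(5.125) / ln(538.5) = 1.6341 / 6.2887 = 0.2599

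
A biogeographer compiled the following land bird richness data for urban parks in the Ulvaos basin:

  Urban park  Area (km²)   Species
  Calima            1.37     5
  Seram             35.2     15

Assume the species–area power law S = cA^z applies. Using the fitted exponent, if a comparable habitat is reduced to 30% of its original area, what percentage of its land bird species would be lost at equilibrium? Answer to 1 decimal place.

z = ln(15/5) / ln(35.2/1.37) = 1.0986 / 3.2462 = 0.3384
S_new/S_old = (A_new/A_old)^z = 0.3^0.3384 = exp(0.3384 × -1.2040) = 0.6653
Fraction lost = 1 − 0.6653 = 0.3347

33.5%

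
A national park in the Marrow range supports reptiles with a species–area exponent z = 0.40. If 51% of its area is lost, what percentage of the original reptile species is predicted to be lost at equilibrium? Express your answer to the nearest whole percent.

S_new/S_old = (A_new/A_old)^z = 0.49^0.4
= exp(0.4 × ln 0.49) = exp(0.4 × -0.7133) = exp(-0.2853) ≈ 0.7518
Fraction lost = 1 − 0.7518 = 0.2482

25%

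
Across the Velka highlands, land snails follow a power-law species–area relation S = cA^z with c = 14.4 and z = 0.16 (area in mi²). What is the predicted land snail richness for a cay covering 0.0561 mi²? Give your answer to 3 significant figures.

S = 14.4 × 0.0561^0.16
ln S = ln 14.4 + 0.16 × ln 0.0561 = 2.6672 + 0.16 × -2.8806 = 2.2063
S = e^2.2063 ≈ 9.082

9.08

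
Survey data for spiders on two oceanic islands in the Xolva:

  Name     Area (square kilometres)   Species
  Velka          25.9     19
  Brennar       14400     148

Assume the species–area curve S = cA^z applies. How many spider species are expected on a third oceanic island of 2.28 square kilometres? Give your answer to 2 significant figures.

z = ln(148/19) / ln(14400/25.9) = 2.0528 / 6.3207 = 0.3248
c = 19 / 25.9^0.3248 = 19 / 2.877 = 6.603
S₃ = 6.603 × 2.28^0.3248 = 6.603 × 1.307 ≈ 8.63

8.6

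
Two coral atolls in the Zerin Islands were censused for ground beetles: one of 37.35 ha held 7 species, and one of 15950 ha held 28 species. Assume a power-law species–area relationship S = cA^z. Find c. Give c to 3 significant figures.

3.06

z = ln(S₂/S₁) / ln(A₂/A₁) = ln(28/7) / ln(15950/37.35) = 1.3863 / 6.0569 = 0.2289
c = S₁ / A₁^z = 7 / 37.35^0.2289 = 7 / 2.29 = 3.057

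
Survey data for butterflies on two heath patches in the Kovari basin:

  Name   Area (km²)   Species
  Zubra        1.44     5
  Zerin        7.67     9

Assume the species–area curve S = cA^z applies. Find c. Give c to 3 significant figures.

4.40

z = ln(S₂/S₁) / ln(A₂/A₁) = ln(9/5) / ln(7.67/1.44) = 0.5878 / 1.6727 = 0.3514
c = S₁ / A₁^z = 5 / 1.44^0.3514 = 5 / 1.137 = 4.399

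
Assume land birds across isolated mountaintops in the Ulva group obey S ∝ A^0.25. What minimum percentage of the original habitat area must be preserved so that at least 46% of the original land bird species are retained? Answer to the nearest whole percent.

Need (A_new/A_old)^0.25 = 0.46, so A_new/A_old = 0.46^(1/0.25) = 0.46^4
ln(A_new/A_old) = ln 0.46 / 0.25 = -0.7765 / 0.25 = -3.1061
A_new/A_old = e^-3.1061 ≈ 0.04477

4%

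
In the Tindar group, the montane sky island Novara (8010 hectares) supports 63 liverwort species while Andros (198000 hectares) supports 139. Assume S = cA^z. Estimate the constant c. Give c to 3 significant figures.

z = ln(S₂/S₁) / ln(A₂/A₁) = ln(139/63) / ln(198000/8010) = 0.7913 / 3.2076 = 0.2467
c = S₁ / A₁^z = 63 / 8010^0.2467 = 63 / 9.185 = 6.859

6.86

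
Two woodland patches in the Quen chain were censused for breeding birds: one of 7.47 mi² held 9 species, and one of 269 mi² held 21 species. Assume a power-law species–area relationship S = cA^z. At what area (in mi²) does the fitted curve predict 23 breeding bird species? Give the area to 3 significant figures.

z = ln(21/9) / ln(269/7.47) = 0.8473 / 3.5838 = 0.2364
c = 9 / 7.47^0.2364 = 9 / 1.609 = 5.595
A = (23/5.595)^(1/0.2364) ⇒ ln A = ln(4.111)/0.2364 = 5.9795
A = e^5.9795 ≈ 395.2 mi²

395 mi²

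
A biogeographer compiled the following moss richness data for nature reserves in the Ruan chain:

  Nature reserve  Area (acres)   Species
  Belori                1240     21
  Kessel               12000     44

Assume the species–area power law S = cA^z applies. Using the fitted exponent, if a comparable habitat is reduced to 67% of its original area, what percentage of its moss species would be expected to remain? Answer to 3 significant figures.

87.8%

z = ln(44/21) / ln(12000/1240) = 0.7397 / 2.2698 = 0.3259
S_new/S_old = (A_new/A_old)^z = 0.67^0.3259 = exp(0.3259 × -0.4005) = 0.8777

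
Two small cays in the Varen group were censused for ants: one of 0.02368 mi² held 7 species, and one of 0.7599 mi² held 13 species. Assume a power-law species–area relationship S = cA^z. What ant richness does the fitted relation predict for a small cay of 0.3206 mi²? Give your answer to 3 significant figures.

z = ln(13/7) / ln(0.7599/0.02368) = 0.6190 / 3.4686 = 0.1785
c = 7 / 0.02368^0.1785 = 7 / 0.5127 = 13.65
S₃ = 13.65 × 0.3206^0.1785 = 13.65 × 0.8163 ≈ 11.14

11.1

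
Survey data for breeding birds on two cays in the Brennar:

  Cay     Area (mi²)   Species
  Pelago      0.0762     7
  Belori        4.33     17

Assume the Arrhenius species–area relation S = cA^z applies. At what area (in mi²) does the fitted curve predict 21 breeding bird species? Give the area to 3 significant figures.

z = ln(17/7) / ln(4.33/0.0762) = 0.8873 / 4.0400 = 0.2196
c = 7 / 0.0762^0.2196 = 7 / 0.5681 = 12.32
A = (21/12.32)^(1/0.2196) ⇒ ln A = ln(1.704)/0.2196 = 2.4277
A = e^2.4277 ≈ 11.33 mi²

11.3 mi²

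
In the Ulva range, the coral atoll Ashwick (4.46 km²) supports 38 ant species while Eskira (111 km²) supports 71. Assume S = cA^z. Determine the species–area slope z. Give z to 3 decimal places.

0.194

Taking logs: ln S = ln c + z ln A, so z = (ln S₂ − ln S₁)/(ln A₂ − ln A₁).
z = ln(71/38) / ln(111/4.46) = ln(1.868) / ln(24.89) = 0.6251 / 3.2144 = 0.1945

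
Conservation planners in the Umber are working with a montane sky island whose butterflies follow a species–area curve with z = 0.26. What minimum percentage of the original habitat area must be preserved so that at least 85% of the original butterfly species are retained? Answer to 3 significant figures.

53.5%

Need (A_new/A_old)^0.26 = 0.85, so A_new/A_old = 0.85^(1/0.26) = 0.85^3.846
ln(A_new/A_old) = ln 0.85 / 0.26 = -0.1625 / 0.26 = -0.6251
A_new/A_old = e^-0.6251 ≈ 0.5352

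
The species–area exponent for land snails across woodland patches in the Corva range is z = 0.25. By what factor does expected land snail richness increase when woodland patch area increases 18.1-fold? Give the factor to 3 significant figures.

S₂/S₁ = (A₂/A₁)^z = 18.1^0.25
ln(S₂/S₁) = 0.25 × ln 18.1 = 0.25 × 2.8959 = 0.7240
S₂/S₁ = e^0.7240 ≈ 2.063

2.06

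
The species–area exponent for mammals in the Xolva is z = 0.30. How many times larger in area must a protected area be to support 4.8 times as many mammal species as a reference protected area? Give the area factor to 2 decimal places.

(A₂/A₁)^0.3 = 4.8, so A₂/A₁ = 4.8^(1/0.3) = 4.8^3.333
ln(A₂/A₁) = ln 4.8 / 0.3 = 1.5686 / 0.3 = 5.2287
A₂/A₁ = e^5.2287 ≈ 186.6

186.55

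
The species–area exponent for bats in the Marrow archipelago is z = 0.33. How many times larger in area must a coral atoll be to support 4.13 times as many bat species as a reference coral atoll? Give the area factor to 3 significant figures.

73.5

(A₂/A₁)^0.33 = 4.13, so A₂/A₁ = 4.13^(1/0.33) = 4.13^3.03
ln(A₂/A₁) = ln 4.13 / 0.33 = 1.4183 / 0.33 = 4.2978
A₂/A₁ = e^4.2978 ≈ 73.54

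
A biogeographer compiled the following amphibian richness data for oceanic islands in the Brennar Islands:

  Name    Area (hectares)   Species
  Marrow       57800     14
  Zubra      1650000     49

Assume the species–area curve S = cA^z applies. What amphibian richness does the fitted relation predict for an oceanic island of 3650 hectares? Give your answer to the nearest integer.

z = ln(49/14) / ln(1650000/57800) = 1.2528 / 3.3515 = 0.3738
c = 14 / 57800^0.3738 = 14 / 60.25 = 0.2324
S₃ = 0.2324 × 3650^0.3738 = 0.2324 × 21.46 ≈ 4.986

5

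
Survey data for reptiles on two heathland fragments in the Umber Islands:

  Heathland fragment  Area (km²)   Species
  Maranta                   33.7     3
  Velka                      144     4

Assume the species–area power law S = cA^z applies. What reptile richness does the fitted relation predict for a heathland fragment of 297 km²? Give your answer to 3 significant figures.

z = ln(4/3) / ln(144/33.7) = 0.2877 / 1.4523 = 0.1981
c = 3 / 33.7^0.1981 = 3 / 2.007 = 1.495
S₃ = 1.495 × 297^0.1981 = 1.495 × 3.089 ≈ 4.617

4.62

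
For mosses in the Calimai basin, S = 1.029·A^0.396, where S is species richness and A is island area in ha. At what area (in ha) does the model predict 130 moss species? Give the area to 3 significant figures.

203000 ha

130 = 1.029 × A^0.396  ⇒  A^0.396 = 130/1.029 = 126.3
ln A = ln(126.3) / 0.396 = 4.8389 / 0.396 = 12.2196
A = e^12.2196 ≈ 202716 ha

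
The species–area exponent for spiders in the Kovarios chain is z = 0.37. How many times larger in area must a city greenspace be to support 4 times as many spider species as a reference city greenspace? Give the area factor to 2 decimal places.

42.38

(A₂/A₁)^0.37 = 4, so A₂/A₁ = 4^(1/0.37) = 4^2.703
ln(A₂/A₁) = ln 4 / 0.37 = 1.3863 / 0.37 = 3.7467
A₂/A₁ = e^3.7467 ≈ 42.38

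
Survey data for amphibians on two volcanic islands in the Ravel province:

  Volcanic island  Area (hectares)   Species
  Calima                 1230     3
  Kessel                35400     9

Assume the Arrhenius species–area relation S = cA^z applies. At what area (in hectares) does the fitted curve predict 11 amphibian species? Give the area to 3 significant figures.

65400 hectares

z = ln(9/3) / ln(35400/1230) = 1.0986 / 3.3597 = 0.3270
c = 3 / 1230^0.3270 = 3 / 10.24 = 0.2929
A = (11/0.2929)^(1/0.3270) ⇒ ln A = ln(37.55)/0.3270 = 11.0881
A = e^11.0881 ≈ 65391 hectares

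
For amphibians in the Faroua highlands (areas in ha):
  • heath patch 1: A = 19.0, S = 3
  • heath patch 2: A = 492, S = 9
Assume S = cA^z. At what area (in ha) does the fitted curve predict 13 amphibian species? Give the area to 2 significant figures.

z = ln(9/3) / ln(492/19) = 1.0986 / 3.2540 = 0.3376
c = 3 / 19^0.3376 = 3 / 2.702 = 1.11
A = (13/1.11)^(1/0.3376) ⇒ ln A = ln(11.71)/0.3376 = 7.2877
A = e^7.2877 ≈ 1462 ha

1500 ha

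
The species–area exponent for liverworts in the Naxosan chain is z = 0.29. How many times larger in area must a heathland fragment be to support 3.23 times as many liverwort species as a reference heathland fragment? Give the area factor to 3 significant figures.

(A₂/A₁)^0.29 = 3.23, so A₂/A₁ = 3.23^(1/0.29) = 3.23^3.448
ln(A₂/A₁) = ln 3.23 / 0.29 = 1.1725 / 0.29 = 4.0430
A₂/A₁ = e^4.0430 ≈ 57

57.0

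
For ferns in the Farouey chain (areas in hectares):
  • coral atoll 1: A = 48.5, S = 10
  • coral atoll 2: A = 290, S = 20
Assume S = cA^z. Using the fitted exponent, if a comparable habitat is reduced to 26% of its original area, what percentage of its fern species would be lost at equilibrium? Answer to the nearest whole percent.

41%

z = ln(20/10) / ln(290/48.5) = 0.6931 / 1.7883 = 0.3876
S_new/S_old = (A_new/A_old)^z = 0.26^0.3876 = exp(0.3876 × -1.3471) = 0.5933
Fraction lost = 1 − 0.5933 = 0.4067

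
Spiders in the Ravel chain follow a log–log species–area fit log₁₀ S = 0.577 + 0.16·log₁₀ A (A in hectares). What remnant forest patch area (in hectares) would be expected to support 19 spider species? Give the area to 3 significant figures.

24300 hectares

19 = 3.776 × A^0.16  ⇒  A^0.16 = 19/3.776 = 5.032
ln A = ln(5.032) / 0.16 = 1.6158 / 0.16 = 10.0990
A = e^10.0990 ≈ 24320 hectares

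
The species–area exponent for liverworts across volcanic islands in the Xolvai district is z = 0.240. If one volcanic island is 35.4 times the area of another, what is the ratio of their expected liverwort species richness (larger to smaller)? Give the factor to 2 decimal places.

2.35

S₂/S₁ = (A₂/A₁)^z = 35.4^0.24
ln(S₂/S₁) = 0.24 × ln 35.4 = 0.24 × 3.5667 = 0.8560
S₂/S₁ = e^0.8560 ≈ 2.354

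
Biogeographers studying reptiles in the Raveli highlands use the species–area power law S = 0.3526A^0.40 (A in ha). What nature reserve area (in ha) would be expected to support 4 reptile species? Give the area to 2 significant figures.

4 = 0.3526 × A^0.4  ⇒  A^0.4 = 4/0.3526 = 11.34
ln A = ln(11.34) / 0.4 = 2.4287 / 0.4 = 6.0718
A = e^6.0718 ≈ 433.5 ha

430 ha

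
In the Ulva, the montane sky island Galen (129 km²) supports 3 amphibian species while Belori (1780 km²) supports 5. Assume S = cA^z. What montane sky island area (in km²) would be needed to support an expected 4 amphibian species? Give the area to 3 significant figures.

566 km²

z = ln(5/3) / ln(1780/129) = 0.5108 / 2.6246 = 0.1946
c = 3 / 129^0.1946 = 3 / 2.575 = 1.165
A = (4/1.165)^(1/0.1946) ⇒ ln A = ln(3.433)/0.1946 = 6.3379
A = e^6.3379 ≈ 565.6 km²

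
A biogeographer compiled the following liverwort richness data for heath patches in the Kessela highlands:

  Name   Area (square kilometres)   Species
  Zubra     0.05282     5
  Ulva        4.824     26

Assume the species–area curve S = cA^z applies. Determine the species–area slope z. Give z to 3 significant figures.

0.365

Taking logs: ln S = ln c + z ln A, so z = (ln S₂ − ln S₁)/(ln A₂ − ln A₁).
z = ln(26/5) / ln(4.824/0.05282) = ln(5.2) / ln(91.33) = 1.6487 / 4.5145 = 0.3652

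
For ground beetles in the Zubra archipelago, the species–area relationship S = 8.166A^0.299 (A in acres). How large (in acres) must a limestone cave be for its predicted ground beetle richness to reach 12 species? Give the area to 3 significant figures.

3.62 acres

12 = 8.166 × A^0.299  ⇒  A^0.299 = 12/8.166 = 1.47
ln A = ln(1.47) / 0.299 = 0.3849 / 0.299 = 1.2874
A = e^1.2874 ≈ 3.623 acres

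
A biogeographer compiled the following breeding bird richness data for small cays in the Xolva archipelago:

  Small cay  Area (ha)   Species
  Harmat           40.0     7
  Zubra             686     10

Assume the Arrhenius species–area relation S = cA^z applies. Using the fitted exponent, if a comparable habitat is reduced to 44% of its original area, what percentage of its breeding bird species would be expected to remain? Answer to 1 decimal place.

z = ln(10/7) / ln(686/40) = 0.3567 / 2.8420 = 0.1255
S_new/S_old = (A_new/A_old)^z = 0.44^0.1255 = exp(0.1255 × -0.8210) = 0.9021

90.2%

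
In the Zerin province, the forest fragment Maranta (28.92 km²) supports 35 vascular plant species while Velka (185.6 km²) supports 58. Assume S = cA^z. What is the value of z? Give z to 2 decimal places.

0.27

Taking logs: ln S = ln c + z ln A, so z = (ln S₂ − ln S₁)/(ln A₂ − ln A₁).
z = ln(58/35) / ln(185.6/28.92) = ln(1.657) / ln(6.418) = 0.5051 / 1.8591 = 0.2717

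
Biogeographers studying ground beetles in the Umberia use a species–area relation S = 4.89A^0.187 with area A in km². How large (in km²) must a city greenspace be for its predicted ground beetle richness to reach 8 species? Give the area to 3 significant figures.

13.9 km²

8 = 4.89 × A^0.187  ⇒  A^0.187 = 8/4.89 = 1.636
ln A = ln(1.636) / 0.187 = 0.4922 / 0.187 = 2.6323
A = e^2.6323 ≈ 13.91 km²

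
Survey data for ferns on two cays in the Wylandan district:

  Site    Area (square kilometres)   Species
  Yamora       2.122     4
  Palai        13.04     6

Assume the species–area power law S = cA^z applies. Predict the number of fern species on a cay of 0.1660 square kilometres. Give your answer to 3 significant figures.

2.26

z = ln(6/4) / ln(13.04/2.122) = 0.4055 / 1.8157 = 0.2233
c = 4 / 2.122^0.2233 = 4 / 1.183 = 3.381
S₃ = 3.381 × 0.166^0.2233 = 3.381 × 0.6696 ≈ 2.264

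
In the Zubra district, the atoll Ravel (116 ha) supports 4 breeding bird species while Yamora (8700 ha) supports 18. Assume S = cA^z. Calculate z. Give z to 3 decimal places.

0.348

Taking logs: ln S = ln c + z ln A, so z = (ln S₂ − ln S₁)/(ln A₂ − ln A₁).
z = ln(18/4) / ln(8700/116) = ln(4.5) / ln(75) = 1.5041 / 4.3175 = 0.3484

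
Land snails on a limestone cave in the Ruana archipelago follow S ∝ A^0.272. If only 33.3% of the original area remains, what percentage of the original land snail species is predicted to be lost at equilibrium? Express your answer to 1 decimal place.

25.9%

S_new/S_old = (A_new/A_old)^z = 0.333^0.272
= exp(0.272 × ln 0.333) = exp(0.272 × -1.0996) = exp(-0.2991) ≈ 0.7415
Fraction lost = 1 − 0.7415 = 0.2585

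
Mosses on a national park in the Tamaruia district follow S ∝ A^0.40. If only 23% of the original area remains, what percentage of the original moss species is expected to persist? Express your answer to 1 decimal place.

S_new/S_old = (A_new/A_old)^z = 0.23^0.4
= exp(0.4 × ln 0.23) = exp(0.4 × -1.4697) = exp(-0.5879) ≈ 0.5555

55.6%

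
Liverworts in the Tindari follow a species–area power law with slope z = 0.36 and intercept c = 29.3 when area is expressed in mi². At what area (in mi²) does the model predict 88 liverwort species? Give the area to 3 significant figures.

21.2 mi²

88 = 29.3 × A^0.36  ⇒  A^0.36 = 88/29.3 = 3.003
ln A = ln(3.003) / 0.36 = 1.0997 / 0.36 = 3.0549
A = e^3.0549 ≈ 21.22 mi²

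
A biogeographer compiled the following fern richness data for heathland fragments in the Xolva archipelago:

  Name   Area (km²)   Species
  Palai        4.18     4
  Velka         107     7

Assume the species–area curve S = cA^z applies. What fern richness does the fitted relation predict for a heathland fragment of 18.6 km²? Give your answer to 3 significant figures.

z = ln(7/4) / ln(107/4.18) = 0.5596 / 3.2425 = 0.1726
c = 4 / 4.18^0.1726 = 4 / 1.28 = 3.125
S₃ = 3.125 × 18.6^0.1726 = 3.125 × 1.656 ≈ 5.176

5.18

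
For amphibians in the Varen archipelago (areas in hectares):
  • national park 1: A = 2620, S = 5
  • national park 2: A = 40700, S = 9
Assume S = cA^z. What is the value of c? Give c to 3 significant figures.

0.926

z = ln(S₂/S₁) / ln(A₂/A₁) = ln(9/5) / ln(40700/2620) = 0.5878 / 2.7431 = 0.2143
c = S₁ / A₁^z = 5 / 2620^0.2143 = 5 / 5.401 = 0.9257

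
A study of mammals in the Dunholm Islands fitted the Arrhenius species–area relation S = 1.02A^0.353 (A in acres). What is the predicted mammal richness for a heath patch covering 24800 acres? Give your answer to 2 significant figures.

S = 1.02 × 24800^0.353
ln S = ln 1.02 + 0.353 × ln 24800 = 0.0198 + 0.353 × 10.1186 = 3.5917
S = e^3.5917 ≈ 36.29

36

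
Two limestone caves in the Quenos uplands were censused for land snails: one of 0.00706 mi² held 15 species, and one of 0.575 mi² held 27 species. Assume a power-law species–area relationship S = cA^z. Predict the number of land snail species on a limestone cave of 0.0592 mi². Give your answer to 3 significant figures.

19.9

z = ln(27/15) / ln(0.575/0.00706) = 0.5878 / 4.3999 = 0.1336
c = 15 / 0.00706^0.1336 = 15 / 0.516 = 29.07
S₃ = 29.07 × 0.0592^0.1336 = 29.07 × 0.6855 ≈ 19.93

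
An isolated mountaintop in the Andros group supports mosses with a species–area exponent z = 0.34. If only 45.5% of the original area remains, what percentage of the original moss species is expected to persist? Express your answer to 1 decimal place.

76.5%

S_new/S_old = (A_new/A_old)^z = 0.455^0.34
= exp(0.34 × ln 0.455) = exp(0.34 × -0.7875) = exp(-0.2677) ≈ 0.7651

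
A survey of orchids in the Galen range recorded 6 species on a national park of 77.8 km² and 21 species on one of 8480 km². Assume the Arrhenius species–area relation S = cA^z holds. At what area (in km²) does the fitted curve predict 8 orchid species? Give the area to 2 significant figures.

230 km²

z = ln(21/6) / ln(8480/77.8) = 1.2528 / 4.6913 = 0.2670
c = 6 / 77.8^0.2670 = 6 / 3.199 = 1.876
A = (8/1.876)^(1/0.2670) ⇒ ln A = ln(4.265)/0.2670 = 5.4314
A = e^5.4314 ≈ 228.5 km²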